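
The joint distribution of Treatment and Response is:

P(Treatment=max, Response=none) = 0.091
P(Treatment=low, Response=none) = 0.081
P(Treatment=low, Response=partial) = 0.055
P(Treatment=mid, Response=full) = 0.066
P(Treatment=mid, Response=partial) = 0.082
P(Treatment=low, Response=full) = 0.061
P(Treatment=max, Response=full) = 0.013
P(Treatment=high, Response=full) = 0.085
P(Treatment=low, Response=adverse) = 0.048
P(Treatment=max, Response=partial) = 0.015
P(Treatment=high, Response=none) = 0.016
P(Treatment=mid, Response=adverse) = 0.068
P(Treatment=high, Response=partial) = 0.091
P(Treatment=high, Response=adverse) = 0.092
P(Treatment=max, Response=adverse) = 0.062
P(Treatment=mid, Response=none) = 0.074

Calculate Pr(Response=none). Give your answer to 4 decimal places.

P(Response=none) = 0.081 + 0.074 + 0.016 + 0.091 = 0.262.

0.2620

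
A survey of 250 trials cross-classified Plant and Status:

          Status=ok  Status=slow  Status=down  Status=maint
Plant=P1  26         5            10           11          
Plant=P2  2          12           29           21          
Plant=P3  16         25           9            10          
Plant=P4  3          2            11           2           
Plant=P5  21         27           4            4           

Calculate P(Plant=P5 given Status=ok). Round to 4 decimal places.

Total with Status=ok: 26 + 2 + 16 + 3 + 21 = 68.
P(Plant=P5 | Status=ok) = 21/68 = 0.3088.

0.3088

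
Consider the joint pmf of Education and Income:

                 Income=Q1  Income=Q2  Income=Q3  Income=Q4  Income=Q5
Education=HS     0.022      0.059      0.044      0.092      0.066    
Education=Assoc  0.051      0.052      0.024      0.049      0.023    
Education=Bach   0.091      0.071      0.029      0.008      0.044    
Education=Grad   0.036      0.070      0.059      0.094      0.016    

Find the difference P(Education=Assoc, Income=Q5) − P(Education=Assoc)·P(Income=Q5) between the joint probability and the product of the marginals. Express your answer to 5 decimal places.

P(Education=Assoc) = 0.051 + 0.052 + 0.024 + 0.049 + 0.023 = 0.199.
P(Income=Q5) = 0.066 + 0.023 + 0.044 + 0.016 = 0.149.
P(Education=Assoc, Income=Q5) − P(Education=Assoc)P(Income=Q5) = 0.023 − 0.199×0.149 = -0.00665.

-0.00665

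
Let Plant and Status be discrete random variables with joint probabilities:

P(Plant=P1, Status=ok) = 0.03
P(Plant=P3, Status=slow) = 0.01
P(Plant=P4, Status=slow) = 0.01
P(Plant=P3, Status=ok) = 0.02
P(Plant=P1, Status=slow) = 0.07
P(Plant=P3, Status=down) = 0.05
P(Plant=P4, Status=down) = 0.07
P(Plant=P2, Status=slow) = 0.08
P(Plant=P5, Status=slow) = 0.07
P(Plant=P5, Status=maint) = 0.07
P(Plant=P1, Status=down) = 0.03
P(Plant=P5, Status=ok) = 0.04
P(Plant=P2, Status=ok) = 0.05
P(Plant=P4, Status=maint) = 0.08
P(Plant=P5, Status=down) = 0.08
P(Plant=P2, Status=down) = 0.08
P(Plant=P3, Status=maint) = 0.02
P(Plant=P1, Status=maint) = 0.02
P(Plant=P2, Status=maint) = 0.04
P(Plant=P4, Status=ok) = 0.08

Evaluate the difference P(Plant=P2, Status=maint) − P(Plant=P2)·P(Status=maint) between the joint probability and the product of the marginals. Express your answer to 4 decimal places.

P(Plant=P2) = 0.05 + 0.08 + 0.08 + 0.04 = 0.25.
P(Status=maint) = 0.02 + 0.04 + 0.02 + 0.08 + 0.07 = 0.23.
P(Plant=P2, Status=maint) − P(Plant=P2)P(Status=maint) = 0.04 − 0.25×0.23 = -0.0175.

-0.0175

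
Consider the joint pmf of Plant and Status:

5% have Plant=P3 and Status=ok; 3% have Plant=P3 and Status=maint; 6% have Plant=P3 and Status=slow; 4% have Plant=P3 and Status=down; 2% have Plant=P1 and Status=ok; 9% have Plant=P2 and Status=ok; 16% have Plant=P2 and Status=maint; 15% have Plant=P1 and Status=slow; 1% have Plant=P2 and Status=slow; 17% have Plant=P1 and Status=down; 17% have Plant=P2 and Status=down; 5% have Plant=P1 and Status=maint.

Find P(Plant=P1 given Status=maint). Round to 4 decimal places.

P(Status=maint) = 0.05 + 0.16 + 0.03 = 0.24.
P(Plant=P1 | Status=maint) = 0.05/0.24 = 0.2083.

0.2083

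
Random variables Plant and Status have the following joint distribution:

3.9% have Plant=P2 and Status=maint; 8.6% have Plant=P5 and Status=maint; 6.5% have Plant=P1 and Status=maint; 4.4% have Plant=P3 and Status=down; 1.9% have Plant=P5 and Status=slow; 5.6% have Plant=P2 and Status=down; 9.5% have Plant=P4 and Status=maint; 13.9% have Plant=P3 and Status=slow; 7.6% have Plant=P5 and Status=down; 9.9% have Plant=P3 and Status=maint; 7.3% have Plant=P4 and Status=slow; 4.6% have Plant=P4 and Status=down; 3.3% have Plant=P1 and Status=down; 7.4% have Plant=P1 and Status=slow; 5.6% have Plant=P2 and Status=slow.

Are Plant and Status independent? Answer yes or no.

no

P(Plant=P5) = 0.181 and P(Status=slow) = 0.361, so their product is 0.06534, but P(Plant=P5, Status=slow) = 0.019. Since these differ, Plant and Status are not independent.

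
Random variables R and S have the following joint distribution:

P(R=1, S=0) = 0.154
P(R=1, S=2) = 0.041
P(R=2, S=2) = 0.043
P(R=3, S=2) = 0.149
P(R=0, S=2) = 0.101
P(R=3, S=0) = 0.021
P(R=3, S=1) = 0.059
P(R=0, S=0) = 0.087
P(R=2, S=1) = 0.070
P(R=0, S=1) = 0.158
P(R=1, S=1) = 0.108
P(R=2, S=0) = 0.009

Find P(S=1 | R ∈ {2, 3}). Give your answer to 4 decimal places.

0.3675

P(R=2) = 0.009 + 0.070 + 0.043 = 0.122.
P(R=3) = 0.021 + 0.059 + 0.149 = 0.229.
P(R ∈ {2, 3}) = 0.122 + 0.229 = 0.351; P(S=1, R ∈ {2, 3}) = 0.070 + 0.059 = 0.129.
P(S=1 | R ∈ {2, 3}) = 0.129/0.351 = 0.3675.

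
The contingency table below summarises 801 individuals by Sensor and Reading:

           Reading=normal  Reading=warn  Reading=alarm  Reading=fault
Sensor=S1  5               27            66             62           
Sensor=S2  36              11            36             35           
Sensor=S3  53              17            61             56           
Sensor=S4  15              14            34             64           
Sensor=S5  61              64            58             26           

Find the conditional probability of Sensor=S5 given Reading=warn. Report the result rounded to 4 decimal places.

0.4812

Total with Reading=warn: 27 + 11 + 17 + 14 + 64 = 133.
P(Sensor=S5 | Reading=warn) = 64/133 = 0.4812.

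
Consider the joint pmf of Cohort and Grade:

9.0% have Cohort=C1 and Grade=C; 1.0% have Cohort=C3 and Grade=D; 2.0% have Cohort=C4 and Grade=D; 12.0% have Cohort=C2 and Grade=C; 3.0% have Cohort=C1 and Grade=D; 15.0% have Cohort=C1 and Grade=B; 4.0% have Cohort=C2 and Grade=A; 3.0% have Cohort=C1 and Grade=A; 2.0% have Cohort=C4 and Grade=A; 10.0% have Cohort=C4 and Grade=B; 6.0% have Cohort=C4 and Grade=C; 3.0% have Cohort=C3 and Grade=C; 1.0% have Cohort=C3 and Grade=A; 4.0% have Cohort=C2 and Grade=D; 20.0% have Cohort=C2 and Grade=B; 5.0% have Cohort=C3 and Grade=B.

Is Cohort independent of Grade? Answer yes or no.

Every cell satisfies P(Cohort,Grade) = P(Cohort)·P(Grade). For instance P(Cohort=C1) = 0.300, P(Grade=A) = 0.100, and 0.300×0.100 = 0.030 matches the joint entry. So Cohort and Grade are independent.

yes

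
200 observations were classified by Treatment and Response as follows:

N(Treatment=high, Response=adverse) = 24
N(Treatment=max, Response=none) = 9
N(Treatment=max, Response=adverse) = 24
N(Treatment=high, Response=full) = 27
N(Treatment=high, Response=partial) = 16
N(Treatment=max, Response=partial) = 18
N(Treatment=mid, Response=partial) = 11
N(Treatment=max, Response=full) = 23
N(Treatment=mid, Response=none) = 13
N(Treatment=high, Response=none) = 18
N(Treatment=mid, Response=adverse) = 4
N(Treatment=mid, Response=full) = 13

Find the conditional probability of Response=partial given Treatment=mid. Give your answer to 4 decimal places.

Total with Treatment=mid: 13 + 11 + 13 + 4 = 41.
P(Response=partial | Treatment=mid) = 11/41 = 0.2683.

0.2683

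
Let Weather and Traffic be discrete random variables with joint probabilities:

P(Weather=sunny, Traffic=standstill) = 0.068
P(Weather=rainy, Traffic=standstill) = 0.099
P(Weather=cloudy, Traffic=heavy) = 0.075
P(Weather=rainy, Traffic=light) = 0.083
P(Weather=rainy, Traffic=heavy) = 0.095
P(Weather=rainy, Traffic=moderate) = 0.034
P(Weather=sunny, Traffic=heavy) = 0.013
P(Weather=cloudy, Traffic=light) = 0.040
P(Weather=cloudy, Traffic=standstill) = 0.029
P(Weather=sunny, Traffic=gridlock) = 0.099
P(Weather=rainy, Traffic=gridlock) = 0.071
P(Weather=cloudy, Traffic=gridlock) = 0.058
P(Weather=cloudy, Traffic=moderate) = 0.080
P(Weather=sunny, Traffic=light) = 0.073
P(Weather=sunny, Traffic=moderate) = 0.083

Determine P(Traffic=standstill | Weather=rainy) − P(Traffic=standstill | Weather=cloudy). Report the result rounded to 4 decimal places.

0.1563

P(Weather=rainy) = 0.083 + 0.034 + 0.095 + 0.071 + 0.099 = 0.382; P(Traffic=standstill | Weather=rainy) = 0.099/0.382 = 0.25916.
P(Weather=cloudy) = 0.040 + 0.080 + 0.075 + 0.058 + 0.029 = 0.282; P(Traffic=standstill | Weather=cloudy) = 0.029/0.282 = 0.10284.
Difference = 0.1563.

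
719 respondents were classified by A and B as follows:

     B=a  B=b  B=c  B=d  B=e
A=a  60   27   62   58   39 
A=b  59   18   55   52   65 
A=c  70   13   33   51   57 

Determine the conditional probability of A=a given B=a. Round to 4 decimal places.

Total with B=a: 60 + 59 + 70 = 189.
P(A=a | B=a) = 60/189 = 0.3175.

0.3175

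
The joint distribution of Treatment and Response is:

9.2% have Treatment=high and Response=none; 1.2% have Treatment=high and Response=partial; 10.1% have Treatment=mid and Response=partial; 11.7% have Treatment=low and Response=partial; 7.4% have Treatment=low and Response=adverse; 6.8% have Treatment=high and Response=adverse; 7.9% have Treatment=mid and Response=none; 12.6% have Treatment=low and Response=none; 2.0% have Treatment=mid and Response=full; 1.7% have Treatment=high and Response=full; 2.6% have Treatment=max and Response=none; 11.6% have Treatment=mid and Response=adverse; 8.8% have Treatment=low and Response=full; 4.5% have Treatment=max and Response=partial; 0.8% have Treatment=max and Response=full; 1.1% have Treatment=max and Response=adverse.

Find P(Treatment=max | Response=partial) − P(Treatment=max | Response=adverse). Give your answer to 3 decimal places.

0.123

P(Response=partial) = 0.117 + 0.101 + 0.012 + 0.045 = 0.275; P(Treatment=max | Response=partial) = 0.045/0.275 = 0.1636.
P(Response=adverse) = 0.074 + 0.116 + 0.068 + 0.011 = 0.269; P(Treatment=max | Response=adverse) = 0.011/0.269 = 0.0409.
Difference = 0.123.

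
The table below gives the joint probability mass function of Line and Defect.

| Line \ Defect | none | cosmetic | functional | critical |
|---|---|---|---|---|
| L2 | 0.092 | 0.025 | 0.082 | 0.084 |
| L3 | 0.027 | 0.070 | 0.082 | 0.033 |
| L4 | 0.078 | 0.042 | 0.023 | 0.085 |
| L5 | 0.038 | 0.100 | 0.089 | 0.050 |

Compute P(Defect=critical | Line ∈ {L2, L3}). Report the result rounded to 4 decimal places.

0.2364

P(Line=L2) = 0.092 + 0.025 + 0.082 + 0.084 = 0.283.
P(Line=L3) = 0.027 + 0.070 + 0.082 + 0.033 = 0.212.
P(Line ∈ {L2, L3}) = 0.283 + 0.212 = 0.495; P(Defect=critical, Line ∈ {L2, L3}) = 0.084 + 0.033 = 0.117.
P(Defect=critical | Line ∈ {L2, L3}) = 0.117/0.495 = 0.2364.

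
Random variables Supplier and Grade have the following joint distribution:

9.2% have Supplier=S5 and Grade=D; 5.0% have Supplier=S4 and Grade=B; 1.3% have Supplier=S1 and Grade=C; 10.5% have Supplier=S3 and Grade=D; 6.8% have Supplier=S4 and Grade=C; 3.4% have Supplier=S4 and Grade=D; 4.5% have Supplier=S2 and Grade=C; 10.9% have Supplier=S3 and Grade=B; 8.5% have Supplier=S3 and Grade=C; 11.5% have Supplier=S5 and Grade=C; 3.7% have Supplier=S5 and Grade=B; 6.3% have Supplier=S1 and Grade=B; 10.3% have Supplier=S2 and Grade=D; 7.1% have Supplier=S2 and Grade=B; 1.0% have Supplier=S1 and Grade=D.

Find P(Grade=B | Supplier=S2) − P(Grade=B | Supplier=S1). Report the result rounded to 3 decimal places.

-0.408

P(Supplier=S2) = 0.071 + 0.045 + 0.103 = 0.219; P(Grade=B | Supplier=S2) = 0.071/0.219 = 0.3242.
P(Supplier=S1) = 0.063 + 0.013 + 0.010 = 0.086; P(Grade=B | Supplier=S1) = 0.063/0.086 = 0.7326.
Difference = -0.408.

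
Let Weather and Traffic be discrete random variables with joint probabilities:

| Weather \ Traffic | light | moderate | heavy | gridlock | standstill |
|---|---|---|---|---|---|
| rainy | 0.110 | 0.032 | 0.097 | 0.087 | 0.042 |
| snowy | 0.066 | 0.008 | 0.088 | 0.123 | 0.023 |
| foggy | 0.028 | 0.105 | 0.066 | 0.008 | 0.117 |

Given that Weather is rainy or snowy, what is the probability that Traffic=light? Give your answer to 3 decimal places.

0.260

P(Weather=rainy) = 0.110 + 0.032 + 0.097 + 0.087 + 0.042 = 0.368.
P(Weather=snowy) = 0.066 + 0.008 + 0.088 + 0.123 + 0.023 = 0.308.
P(Weather ∈ {rainy, snowy}) = 0.368 + 0.308 = 0.676; P(Traffic=light, Weather ∈ {rainy, snowy}) = 0.110 + 0.066 = 0.176.
P(Traffic=light | Weather ∈ {rainy, snowy}) = 0.176/0.676 = 0.260.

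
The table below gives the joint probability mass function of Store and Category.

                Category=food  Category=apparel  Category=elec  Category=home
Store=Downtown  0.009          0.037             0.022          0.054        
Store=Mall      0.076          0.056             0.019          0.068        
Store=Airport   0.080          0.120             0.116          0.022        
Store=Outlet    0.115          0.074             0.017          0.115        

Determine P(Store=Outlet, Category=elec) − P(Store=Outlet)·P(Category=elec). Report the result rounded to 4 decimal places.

P(Store=Outlet) = 0.115 + 0.074 + 0.017 + 0.115 = 0.321.
P(Category=elec) = 0.022 + 0.019 + 0.116 + 0.017 = 0.174.
P(Store=Outlet, Category=elec) − P(Store=Outlet)P(Category=elec) = 0.017 − 0.321×0.174 = -0.0389.

-0.0389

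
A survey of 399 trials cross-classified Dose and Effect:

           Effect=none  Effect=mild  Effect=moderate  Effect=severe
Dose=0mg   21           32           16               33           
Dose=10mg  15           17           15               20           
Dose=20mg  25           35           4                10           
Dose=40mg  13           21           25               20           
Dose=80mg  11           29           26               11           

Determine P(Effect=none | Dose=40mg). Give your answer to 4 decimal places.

0.1646

Total with Dose=40mg: 13 + 21 + 25 + 20 = 79.
P(Effect=none | Dose=40mg) = 13/79 = 0.1646.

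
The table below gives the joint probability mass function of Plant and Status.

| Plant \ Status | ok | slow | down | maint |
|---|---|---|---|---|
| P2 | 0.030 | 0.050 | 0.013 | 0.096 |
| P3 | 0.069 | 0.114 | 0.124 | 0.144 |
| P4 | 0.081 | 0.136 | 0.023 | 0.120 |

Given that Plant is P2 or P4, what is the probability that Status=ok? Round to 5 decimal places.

0.20219

P(Plant=P2) = 0.030 + 0.050 + 0.013 + 0.096 = 0.189.
P(Plant=P4) = 0.081 + 0.136 + 0.023 + 0.120 = 0.360.
P(Plant ∈ {P2, P4}) = 0.189 + 0.360 = 0.549; P(Status=ok, Plant ∈ {P2, P4}) = 0.030 + 0.081 = 0.111.
P(Status=ok | Plant ∈ {P2, P4}) = 0.111/0.549 = 0.20219.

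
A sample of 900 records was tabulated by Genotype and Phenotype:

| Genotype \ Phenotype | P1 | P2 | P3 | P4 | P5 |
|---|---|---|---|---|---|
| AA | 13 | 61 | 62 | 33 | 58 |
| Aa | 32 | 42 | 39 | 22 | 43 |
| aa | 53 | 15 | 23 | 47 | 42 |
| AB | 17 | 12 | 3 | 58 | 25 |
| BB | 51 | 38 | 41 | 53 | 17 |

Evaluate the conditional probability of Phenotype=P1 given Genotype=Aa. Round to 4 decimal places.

0.1798

Total with Genotype=Aa: 32 + 42 + 39 + 22 + 43 = 178.
P(Phenotype=P1 | Genotype=Aa) = 32/178 = 0.1798.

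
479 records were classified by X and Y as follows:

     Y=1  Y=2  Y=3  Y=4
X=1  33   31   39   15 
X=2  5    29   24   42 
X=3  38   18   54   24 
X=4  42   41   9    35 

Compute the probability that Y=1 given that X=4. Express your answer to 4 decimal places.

Total with X=4: 42 + 41 + 9 + 35 = 127.
P(Y=1 | X=4) = 42/127 = 0.3307.

0.3307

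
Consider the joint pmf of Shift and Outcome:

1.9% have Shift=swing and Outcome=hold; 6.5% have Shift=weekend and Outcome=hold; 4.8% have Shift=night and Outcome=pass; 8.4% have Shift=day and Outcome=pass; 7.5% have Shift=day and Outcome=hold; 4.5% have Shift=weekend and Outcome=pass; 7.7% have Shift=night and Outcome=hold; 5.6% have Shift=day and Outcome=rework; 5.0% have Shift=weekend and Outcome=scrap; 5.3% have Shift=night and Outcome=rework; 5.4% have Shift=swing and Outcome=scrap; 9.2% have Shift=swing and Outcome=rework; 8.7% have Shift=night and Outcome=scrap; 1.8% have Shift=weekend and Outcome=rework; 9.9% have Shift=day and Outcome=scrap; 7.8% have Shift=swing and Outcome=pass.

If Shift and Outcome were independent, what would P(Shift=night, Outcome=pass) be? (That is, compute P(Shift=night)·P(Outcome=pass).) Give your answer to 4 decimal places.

P(Shift=night) = 0.048 + 0.053 + 0.087 + 0.077 = 0.265.
P(Outcome=pass) = 0.084 + 0.078 + 0.048 + 0.045 = 0.255.
Product: 0.265 × 0.255 = 0.0676.

0.0676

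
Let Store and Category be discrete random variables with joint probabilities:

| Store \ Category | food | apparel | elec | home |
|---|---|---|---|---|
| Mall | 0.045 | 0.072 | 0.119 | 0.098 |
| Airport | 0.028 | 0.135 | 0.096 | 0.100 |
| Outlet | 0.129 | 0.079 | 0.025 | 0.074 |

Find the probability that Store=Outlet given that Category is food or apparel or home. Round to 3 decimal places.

P(Category=food) = 0.045 + 0.028 + 0.129 = 0.202.
P(Category=apparel) = 0.072 + 0.135 + 0.079 = 0.286.
P(Category=home) = 0.098 + 0.100 + 0.074 = 0.272.
P(Category ∈ {food, apparel, home}) = 0.202 + 0.286 + 0.272 = 0.760; P(Store=Outlet, Category ∈ {food, apparel, home}) = 0.129 + 0.079 + 0.074 = 0.282.
P(Store=Outlet | Category ∈ {food, apparel, home}) = 0.282/0.760 = 0.371.

0.371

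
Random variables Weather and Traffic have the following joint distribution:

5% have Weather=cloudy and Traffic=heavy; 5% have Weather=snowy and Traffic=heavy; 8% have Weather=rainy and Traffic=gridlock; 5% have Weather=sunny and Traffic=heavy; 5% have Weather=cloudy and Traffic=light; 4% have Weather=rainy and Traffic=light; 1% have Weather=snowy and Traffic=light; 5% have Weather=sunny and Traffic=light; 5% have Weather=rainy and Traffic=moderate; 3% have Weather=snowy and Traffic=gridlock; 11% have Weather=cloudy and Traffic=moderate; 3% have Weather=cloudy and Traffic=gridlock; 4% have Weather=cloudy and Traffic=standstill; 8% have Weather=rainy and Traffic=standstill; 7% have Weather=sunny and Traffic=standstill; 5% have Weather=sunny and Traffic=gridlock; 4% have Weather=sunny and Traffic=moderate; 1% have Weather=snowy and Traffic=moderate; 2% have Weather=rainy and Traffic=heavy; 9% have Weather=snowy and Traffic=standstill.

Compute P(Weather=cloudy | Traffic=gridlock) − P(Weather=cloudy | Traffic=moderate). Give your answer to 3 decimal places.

-0.366

P(Traffic=gridlock) = 0.05 + 0.03 + 0.08 + 0.03 = 0.19; P(Weather=cloudy | Traffic=gridlock) = 0.03/0.19 = 0.1579.
P(Traffic=moderate) = 0.04 + 0.11 + 0.05 + 0.01 = 0.21; P(Weather=cloudy | Traffic=moderate) = 0.11/0.21 = 0.5238.
Difference = -0.366.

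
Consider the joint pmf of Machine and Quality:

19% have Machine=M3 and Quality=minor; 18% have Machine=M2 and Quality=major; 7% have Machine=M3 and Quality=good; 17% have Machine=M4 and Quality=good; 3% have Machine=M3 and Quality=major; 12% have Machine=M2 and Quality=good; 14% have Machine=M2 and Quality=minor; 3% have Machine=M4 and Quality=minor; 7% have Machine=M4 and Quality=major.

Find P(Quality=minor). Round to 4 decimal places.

P(Quality=minor) = 0.14 + 0.19 + 0.03 = 0.36.

0.3600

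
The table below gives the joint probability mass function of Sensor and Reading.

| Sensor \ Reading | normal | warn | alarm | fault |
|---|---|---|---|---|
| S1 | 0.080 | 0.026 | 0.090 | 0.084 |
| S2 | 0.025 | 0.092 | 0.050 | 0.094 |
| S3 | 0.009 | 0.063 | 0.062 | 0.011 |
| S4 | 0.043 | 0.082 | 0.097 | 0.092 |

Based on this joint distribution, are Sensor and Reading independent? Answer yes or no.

P(Sensor=S1) = 0.280 and P(Reading=warn) = 0.263, so their product is 0.07364, but P(Sensor=S1, Reading=warn) = 0.026. Since these differ, Sensor and Reading are not independent.

no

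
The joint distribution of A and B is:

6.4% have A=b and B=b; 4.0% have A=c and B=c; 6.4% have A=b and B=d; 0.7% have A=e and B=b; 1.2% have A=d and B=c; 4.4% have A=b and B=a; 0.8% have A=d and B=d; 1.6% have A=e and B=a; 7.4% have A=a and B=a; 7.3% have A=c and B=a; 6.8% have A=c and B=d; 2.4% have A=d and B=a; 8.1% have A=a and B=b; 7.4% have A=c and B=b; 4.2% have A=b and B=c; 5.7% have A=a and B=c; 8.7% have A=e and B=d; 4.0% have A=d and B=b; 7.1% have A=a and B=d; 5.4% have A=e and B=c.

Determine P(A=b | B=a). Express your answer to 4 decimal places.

0.1905

P(B=a) = 0.074 + 0.044 + 0.073 + 0.024 + 0.016 = 0.231.
P(A=b | B=a) = 0.044/0.231 = 0.1905.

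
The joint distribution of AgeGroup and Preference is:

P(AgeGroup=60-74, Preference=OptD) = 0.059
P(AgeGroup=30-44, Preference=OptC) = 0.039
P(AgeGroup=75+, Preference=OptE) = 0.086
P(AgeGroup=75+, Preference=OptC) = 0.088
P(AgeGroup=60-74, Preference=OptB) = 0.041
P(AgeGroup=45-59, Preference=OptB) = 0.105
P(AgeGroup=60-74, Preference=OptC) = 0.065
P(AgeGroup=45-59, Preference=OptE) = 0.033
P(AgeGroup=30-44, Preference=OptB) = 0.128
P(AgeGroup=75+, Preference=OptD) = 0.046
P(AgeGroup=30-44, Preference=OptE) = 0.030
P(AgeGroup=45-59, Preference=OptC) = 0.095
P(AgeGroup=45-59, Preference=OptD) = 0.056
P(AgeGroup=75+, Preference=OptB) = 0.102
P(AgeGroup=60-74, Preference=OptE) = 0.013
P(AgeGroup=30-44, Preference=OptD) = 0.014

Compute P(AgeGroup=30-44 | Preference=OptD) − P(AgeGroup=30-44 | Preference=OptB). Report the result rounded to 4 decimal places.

P(Preference=OptD) = 0.014 + 0.056 + 0.059 + 0.046 = 0.175; P(AgeGroup=30-44 | Preference=OptD) = 0.014/0.175 = 0.08000.
P(Preference=OptB) = 0.128 + 0.105 + 0.041 + 0.102 = 0.376; P(AgeGroup=30-44 | Preference=OptB) = 0.128/0.376 = 0.34043.
Difference = -0.2604.

-0.2604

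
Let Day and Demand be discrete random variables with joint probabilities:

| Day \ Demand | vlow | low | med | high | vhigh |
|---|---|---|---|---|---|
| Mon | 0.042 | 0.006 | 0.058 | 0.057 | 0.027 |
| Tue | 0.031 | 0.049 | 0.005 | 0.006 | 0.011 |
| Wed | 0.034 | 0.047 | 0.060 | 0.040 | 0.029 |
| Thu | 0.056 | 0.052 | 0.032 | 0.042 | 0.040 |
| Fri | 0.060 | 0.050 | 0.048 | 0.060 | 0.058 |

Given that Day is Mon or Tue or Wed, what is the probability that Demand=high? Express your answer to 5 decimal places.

P(Day=Mon) = 0.042 + 0.006 + 0.058 + 0.057 + 0.027 = 0.190.
P(Day=Tue) = 0.031 + 0.049 + 0.005 + 0.006 + 0.011 = 0.102.
P(Day=Wed) = 0.034 + 0.047 + 0.060 + 0.040 + 0.029 = 0.210.
P(Day ∈ {Mon, Tue, Wed}) = 0.190 + 0.102 + 0.210 = 0.502; P(Demand=high, Day ∈ {Mon, Tue, Wed}) = 0.057 + 0.006 + 0.040 = 0.103.
P(Demand=high | Day ∈ {Mon, Tue, Wed}) = 0.103/0.502 = 0.20518.

0.20518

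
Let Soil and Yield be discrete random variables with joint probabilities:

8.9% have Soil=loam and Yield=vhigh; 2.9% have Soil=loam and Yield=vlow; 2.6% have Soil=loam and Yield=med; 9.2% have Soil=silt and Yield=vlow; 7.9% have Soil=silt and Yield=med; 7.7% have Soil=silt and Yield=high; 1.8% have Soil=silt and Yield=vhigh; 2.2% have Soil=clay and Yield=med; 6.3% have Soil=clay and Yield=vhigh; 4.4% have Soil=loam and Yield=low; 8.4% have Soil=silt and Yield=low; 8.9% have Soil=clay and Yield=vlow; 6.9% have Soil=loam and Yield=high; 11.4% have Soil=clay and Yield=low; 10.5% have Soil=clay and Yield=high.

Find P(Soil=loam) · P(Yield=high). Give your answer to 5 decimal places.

0.06451

P(Soil=loam) = 0.029 + 0.044 + 0.026 + 0.069 + 0.089 = 0.257.
P(Yield=high) = 0.069 + 0.105 + 0.077 = 0.251.
Product: 0.257 × 0.251 = 0.06451.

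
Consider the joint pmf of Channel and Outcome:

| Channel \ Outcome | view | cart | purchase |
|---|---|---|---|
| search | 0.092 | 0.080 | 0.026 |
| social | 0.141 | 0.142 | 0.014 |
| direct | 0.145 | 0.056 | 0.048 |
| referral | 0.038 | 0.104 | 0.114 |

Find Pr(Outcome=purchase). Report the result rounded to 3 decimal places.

0.202

P(Outcome=purchase) = 0.026 + 0.014 + 0.048 + 0.114 = 0.202.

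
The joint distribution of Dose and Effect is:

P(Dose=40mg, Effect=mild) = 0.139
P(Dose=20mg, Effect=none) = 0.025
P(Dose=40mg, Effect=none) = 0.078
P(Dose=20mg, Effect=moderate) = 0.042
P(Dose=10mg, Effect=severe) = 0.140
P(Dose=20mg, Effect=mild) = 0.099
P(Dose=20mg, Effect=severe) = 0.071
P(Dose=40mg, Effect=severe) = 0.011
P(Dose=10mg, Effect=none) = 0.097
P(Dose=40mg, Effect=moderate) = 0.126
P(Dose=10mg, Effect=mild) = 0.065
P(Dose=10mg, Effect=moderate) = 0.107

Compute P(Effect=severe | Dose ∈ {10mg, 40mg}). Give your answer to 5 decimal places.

P(Dose=10mg) = 0.097 + 0.065 + 0.107 + 0.140 = 0.409.
P(Dose=40mg) = 0.078 + 0.139 + 0.126 + 0.011 = 0.354.
P(Dose ∈ {10mg, 40mg}) = 0.409 + 0.354 = 0.763; P(Effect=severe, Dose ∈ {10mg, 40mg}) = 0.140 + 0.011 = 0.151.
P(Effect=severe | Dose ∈ {10mg, 40mg}) = 0.151/0.763 = 0.19790.

0.19790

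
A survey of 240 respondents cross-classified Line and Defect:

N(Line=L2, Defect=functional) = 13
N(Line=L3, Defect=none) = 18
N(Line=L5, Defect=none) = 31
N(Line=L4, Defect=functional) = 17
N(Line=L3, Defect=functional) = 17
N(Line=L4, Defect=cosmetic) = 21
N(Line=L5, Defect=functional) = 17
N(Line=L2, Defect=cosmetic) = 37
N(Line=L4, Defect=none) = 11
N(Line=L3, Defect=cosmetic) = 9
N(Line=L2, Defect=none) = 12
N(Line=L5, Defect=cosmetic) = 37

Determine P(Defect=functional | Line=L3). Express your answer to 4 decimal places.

Total with Line=L3: 18 + 9 + 17 = 44.
P(Defect=functional | Line=L3) = 17/44 = 0.3864.

0.3864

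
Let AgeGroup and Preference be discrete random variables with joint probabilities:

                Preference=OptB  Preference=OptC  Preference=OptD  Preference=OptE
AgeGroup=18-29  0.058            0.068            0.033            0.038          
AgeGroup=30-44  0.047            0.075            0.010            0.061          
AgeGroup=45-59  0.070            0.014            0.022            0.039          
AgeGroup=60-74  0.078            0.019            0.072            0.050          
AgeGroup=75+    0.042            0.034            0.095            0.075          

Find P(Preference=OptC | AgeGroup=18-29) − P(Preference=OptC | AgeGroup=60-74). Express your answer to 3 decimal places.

P(AgeGroup=18-29) = 0.058 + 0.068 + 0.033 + 0.038 = 0.197; P(Preference=OptC | AgeGroup=18-29) = 0.068/0.197 = 0.3452.
P(AgeGroup=60-74) = 0.078 + 0.019 + 0.072 + 0.050 = 0.219; P(Preference=OptC | AgeGroup=60-74) = 0.019/0.219 = 0.0868.
Difference = 0.258.

0.258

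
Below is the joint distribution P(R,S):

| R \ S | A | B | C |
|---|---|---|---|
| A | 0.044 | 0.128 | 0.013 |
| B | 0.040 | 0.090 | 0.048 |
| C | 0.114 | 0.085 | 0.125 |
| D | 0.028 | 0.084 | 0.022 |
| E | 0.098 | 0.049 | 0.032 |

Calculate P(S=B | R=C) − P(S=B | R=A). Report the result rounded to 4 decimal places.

P(R=C) = 0.114 + 0.085 + 0.125 = 0.324; P(S=B | R=C) = 0.085/0.324 = 0.26235.
P(R=A) = 0.044 + 0.128 + 0.013 = 0.185; P(S=B | R=A) = 0.128/0.185 = 0.69189.
Difference = -0.4295.

-0.4295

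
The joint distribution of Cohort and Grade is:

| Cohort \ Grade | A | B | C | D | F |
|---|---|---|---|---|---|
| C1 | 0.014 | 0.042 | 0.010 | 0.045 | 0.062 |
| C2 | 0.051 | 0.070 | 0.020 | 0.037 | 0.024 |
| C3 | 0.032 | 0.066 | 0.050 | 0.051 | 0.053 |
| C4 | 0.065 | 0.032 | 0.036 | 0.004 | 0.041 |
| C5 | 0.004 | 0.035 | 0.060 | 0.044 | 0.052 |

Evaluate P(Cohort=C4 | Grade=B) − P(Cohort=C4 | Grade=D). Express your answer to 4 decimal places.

0.1085

P(Grade=B) = 0.042 + 0.070 + 0.066 + 0.032 + 0.035 = 0.245; P(Cohort=C4 | Grade=B) = 0.032/0.245 = 0.13061.
P(Grade=D) = 0.045 + 0.037 + 0.051 + 0.004 + 0.044 = 0.181; P(Cohort=C4 | Grade=D) = 0.004/0.181 = 0.02210.
Difference = 0.1085.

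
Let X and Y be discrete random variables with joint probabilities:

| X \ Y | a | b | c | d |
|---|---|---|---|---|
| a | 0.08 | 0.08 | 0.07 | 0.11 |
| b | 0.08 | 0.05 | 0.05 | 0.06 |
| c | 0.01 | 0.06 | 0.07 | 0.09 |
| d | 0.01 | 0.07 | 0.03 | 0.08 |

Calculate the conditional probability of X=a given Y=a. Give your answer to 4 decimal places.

0.4444

P(Y=a) = 0.08 + 0.08 + 0.01 + 0.01 = 0.18.
P(X=a | Y=a) = 0.08/0.18 = 0.4444.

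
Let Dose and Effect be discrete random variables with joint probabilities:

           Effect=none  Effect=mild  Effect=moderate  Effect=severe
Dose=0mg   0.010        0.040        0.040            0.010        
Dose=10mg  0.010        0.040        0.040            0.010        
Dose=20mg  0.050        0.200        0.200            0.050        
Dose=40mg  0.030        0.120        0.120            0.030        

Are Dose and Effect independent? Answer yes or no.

Every cell satisfies P(Dose,Effect) = P(Dose)·P(Effect). For instance P(Dose=20mg) = 0.500, P(Effect=moderate) = 0.400, and 0.500×0.400 = 0.200 matches the joint entry. So Dose and Effect are independent.

yes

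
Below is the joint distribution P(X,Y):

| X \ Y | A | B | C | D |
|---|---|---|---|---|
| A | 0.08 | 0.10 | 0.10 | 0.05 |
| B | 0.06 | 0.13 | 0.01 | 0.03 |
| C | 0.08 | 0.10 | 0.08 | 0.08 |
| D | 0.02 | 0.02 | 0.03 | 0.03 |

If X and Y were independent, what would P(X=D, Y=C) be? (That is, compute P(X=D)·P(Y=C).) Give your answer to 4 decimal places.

P(X=D) = 0.02 + 0.02 + 0.03 + 0.03 = 0.10.
P(Y=C) = 0.10 + 0.01 + 0.08 + 0.03 = 0.22.
Product: 0.10 × 0.22 = 0.0220.

0.0220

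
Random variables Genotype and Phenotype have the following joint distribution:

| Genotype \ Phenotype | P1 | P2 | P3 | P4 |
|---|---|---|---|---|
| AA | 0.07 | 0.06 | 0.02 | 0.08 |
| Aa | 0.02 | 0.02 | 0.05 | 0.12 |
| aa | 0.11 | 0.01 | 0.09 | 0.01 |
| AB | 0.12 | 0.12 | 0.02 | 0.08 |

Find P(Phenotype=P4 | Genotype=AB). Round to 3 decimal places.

0.235

P(Genotype=AB) = 0.12 + 0.12 + 0.02 + 0.08 = 0.34.
P(Phenotype=P4 | Genotype=AB) = 0.08/0.34 = 0.235.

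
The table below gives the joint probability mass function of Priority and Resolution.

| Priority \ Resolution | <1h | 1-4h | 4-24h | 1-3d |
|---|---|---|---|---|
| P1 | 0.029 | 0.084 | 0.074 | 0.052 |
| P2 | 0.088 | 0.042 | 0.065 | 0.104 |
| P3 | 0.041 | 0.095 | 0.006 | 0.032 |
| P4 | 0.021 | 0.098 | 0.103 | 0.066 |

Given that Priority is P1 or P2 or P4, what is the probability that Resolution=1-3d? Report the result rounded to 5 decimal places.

P(Priority=P1) = 0.029 + 0.084 + 0.074 + 0.052 = 0.239.
P(Priority=P2) = 0.088 + 0.042 + 0.065 + 0.104 = 0.299.
P(Priority=P4) = 0.021 + 0.098 + 0.103 + 0.066 = 0.288.
P(Priority ∈ {P1, P2, P4}) = 0.239 + 0.299 + 0.288 = 0.826; P(Resolution=1-3d, Priority ∈ {P1, P2, P4}) = 0.052 + 0.104 + 0.066 = 0.222.
P(Resolution=1-3d | Priority ∈ {P1, P2, P4}) = 0.222/0.826 = 0.26877.

0.26877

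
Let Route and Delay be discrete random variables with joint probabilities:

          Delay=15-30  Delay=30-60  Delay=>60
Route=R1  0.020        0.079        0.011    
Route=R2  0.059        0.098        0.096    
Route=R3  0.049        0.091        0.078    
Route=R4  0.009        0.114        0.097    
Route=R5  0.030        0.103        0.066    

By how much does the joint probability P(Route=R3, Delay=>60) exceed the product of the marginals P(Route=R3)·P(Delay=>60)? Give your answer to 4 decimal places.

0.0021

P(Route=R3) = 0.049 + 0.091 + 0.078 = 0.218.
P(Delay=>60) = 0.011 + 0.096 + 0.078 + 0.097 + 0.066 = 0.348.
P(Route=R3, Delay=>60) − P(Route=R3)P(Delay=>60) = 0.078 − 0.218×0.348 = 0.0021.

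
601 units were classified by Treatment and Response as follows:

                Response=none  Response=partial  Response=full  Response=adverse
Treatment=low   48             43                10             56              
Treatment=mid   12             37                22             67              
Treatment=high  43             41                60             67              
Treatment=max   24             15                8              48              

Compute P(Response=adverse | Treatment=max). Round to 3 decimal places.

0.505

Total with Treatment=max: 24 + 15 + 8 + 48 = 95.
P(Response=adverse | Treatment=max) = 48/95 = 0.505.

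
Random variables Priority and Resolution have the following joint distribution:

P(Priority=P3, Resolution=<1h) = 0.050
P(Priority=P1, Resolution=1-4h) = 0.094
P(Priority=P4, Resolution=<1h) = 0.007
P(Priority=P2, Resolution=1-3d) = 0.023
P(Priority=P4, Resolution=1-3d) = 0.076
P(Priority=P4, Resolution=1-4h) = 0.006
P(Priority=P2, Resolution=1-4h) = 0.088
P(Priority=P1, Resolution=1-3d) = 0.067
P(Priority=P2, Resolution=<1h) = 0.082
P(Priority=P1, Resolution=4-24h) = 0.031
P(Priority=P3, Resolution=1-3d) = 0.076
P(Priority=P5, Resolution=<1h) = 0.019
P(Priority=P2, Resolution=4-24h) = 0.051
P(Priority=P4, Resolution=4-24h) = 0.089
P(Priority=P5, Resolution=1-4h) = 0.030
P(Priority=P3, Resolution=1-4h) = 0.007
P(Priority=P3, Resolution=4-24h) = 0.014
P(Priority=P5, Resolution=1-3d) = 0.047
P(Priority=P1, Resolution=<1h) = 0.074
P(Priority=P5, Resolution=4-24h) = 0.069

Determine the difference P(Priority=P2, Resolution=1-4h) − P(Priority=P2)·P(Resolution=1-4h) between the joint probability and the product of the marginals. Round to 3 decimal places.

P(Priority=P2) = 0.082 + 0.088 + 0.051 + 0.023 = 0.244.
P(Resolution=1-4h) = 0.094 + 0.088 + 0.007 + 0.006 + 0.030 = 0.225.
P(Priority=P2, Resolution=1-4h) − P(Priority=P2)P(Resolution=1-4h) = 0.088 − 0.244×0.225 = 0.033.

0.033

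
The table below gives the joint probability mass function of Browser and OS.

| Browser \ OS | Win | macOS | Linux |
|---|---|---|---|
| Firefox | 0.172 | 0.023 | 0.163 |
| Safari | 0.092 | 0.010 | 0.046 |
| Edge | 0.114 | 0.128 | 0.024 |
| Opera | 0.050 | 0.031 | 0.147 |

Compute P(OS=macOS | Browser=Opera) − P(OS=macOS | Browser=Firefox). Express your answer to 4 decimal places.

0.0717

P(Browser=Opera) = 0.050 + 0.031 + 0.147 = 0.228; P(OS=macOS | Browser=Opera) = 0.031/0.228 = 0.13596.
P(Browser=Firefox) = 0.172 + 0.023 + 0.163 = 0.358; P(OS=macOS | Browser=Firefox) = 0.023/0.358 = 0.06425.
Difference = 0.0717.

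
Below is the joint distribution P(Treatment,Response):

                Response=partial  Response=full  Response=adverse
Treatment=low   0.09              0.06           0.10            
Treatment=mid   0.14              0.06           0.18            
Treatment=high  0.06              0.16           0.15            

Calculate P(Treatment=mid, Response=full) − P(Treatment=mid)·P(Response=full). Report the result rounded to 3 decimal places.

P(Treatment=mid) = 0.14 + 0.06 + 0.18 = 0.38.
P(Response=full) = 0.06 + 0.06 + 0.16 = 0.28.
P(Treatment=mid, Response=full) − P(Treatment=mid)P(Response=full) = 0.06 − 0.38×0.28 = -0.046.

-0.046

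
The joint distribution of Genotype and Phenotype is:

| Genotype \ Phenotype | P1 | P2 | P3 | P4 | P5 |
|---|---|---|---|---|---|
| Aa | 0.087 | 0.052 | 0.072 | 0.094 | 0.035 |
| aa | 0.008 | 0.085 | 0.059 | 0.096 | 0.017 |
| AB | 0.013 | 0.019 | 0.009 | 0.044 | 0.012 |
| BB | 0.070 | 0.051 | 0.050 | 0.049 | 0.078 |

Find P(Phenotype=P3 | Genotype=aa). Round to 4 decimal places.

P(Genotype=aa) = 0.008 + 0.085 + 0.059 + 0.096 + 0.017 = 0.265.
P(Phenotype=P3 | Genotype=aa) = 0.059/0.265 = 0.2226.

0.2226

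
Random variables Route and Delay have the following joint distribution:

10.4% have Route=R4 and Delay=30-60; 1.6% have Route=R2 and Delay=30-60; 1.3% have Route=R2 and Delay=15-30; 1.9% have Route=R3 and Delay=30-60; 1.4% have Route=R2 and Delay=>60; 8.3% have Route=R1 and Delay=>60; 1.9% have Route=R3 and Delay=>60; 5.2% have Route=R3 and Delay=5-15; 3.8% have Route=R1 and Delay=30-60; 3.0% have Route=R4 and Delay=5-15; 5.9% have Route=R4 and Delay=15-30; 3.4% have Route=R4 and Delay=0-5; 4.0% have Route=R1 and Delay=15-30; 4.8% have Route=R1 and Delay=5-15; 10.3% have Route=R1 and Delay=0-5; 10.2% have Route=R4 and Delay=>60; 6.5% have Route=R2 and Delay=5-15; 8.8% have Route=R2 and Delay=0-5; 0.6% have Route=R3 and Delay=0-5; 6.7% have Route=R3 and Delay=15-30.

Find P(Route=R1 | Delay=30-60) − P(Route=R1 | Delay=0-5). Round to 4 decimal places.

-0.2312

P(Delay=30-60) = 0.038 + 0.016 + 0.019 + 0.104 = 0.177; P(Route=R1 | Delay=30-60) = 0.038/0.177 = 0.21469.
P(Delay=0-5) = 0.103 + 0.088 + 0.006 + 0.034 = 0.231; P(Route=R1 | Delay=0-5) = 0.103/0.231 = 0.44589.
Difference = -0.2312.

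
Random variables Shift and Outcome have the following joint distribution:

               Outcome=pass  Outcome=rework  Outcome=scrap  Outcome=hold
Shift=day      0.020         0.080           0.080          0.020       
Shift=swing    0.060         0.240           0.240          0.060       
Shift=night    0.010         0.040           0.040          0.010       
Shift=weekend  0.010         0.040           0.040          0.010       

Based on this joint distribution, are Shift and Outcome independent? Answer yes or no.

Every cell satisfies P(Shift,Outcome) = P(Shift)·P(Outcome). For instance P(Shift=swing) = 0.600, P(Outcome=rework) = 0.400, and 0.600×0.400 = 0.240 matches the joint entry. So Shift and Outcome are independent.

yes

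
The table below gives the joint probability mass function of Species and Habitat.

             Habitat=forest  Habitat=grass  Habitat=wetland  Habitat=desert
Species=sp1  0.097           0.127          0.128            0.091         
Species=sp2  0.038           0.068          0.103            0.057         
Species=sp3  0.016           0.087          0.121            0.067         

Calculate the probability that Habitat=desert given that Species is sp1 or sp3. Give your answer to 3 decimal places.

0.215

P(Species=sp1) = 0.097 + 0.127 + 0.128 + 0.091 = 0.443.
P(Species=sp3) = 0.016 + 0.087 + 0.121 + 0.067 = 0.291.
P(Species ∈ {sp1, sp3}) = 0.443 + 0.291 = 0.734; P(Habitat=desert, Species ∈ {sp1, sp3}) = 0.091 + 0.067 = 0.158.
P(Habitat=desert | Species ∈ {sp1, sp3}) = 0.158/0.734 = 0.215.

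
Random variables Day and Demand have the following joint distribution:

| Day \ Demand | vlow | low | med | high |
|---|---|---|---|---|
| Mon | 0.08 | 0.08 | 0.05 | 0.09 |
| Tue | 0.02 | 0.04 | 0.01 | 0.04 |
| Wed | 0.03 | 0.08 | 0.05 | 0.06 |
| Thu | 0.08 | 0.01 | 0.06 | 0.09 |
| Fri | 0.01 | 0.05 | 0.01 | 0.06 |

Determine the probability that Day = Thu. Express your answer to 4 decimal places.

0.2400

P(Day=Thu) = 0.08 + 0.01 + 0.06 + 0.09 = 0.24.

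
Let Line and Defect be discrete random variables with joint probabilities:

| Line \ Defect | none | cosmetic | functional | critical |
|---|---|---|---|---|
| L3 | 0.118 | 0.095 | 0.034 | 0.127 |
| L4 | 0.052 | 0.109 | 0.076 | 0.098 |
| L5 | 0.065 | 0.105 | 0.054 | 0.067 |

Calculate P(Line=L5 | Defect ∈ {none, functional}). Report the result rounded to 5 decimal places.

P(Defect=none) = 0.118 + 0.052 + 0.065 = 0.235.
P(Defect=functional) = 0.034 + 0.076 + 0.054 = 0.164.
P(Defect ∈ {none, functional}) = 0.235 + 0.164 = 0.399; P(Line=L5, Defect ∈ {none, functional}) = 0.065 + 0.054 = 0.119.
P(Line=L5 | Defect ∈ {none, functional}) = 0.119/0.399 = 0.29825.

0.29825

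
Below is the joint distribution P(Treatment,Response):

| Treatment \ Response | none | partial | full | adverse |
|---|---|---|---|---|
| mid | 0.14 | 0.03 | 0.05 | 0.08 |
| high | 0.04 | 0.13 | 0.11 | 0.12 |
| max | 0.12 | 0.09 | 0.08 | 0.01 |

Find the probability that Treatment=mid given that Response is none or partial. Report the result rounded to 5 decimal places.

P(Response=none) = 0.14 + 0.04 + 0.12 = 0.30.
P(Response=partial) = 0.03 + 0.13 + 0.09 = 0.25.
P(Response ∈ {none, partial}) = 0.30 + 0.25 = 0.55; P(Treatment=mid, Response ∈ {none, partial}) = 0.14 + 0.03 = 0.17.
P(Treatment=mid | Response ∈ {none, partial}) = 0.17/0.55 = 0.30909.

0.30909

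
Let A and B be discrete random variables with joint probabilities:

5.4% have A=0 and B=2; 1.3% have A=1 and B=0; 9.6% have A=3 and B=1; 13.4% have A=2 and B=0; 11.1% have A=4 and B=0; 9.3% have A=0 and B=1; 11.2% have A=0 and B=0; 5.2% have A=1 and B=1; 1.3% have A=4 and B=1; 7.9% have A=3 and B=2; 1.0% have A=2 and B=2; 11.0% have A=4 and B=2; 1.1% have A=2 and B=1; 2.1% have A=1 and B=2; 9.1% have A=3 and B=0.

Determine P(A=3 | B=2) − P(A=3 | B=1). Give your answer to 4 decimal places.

-0.0739

P(B=2) = 0.054 + 0.021 + 0.010 + 0.079 + 0.110 = 0.274; P(A=3 | B=2) = 0.079/0.274 = 0.28832.
P(B=1) = 0.093 + 0.052 + 0.011 + 0.096 + 0.013 = 0.265; P(A=3 | B=1) = 0.096/0.265 = 0.36226.
Difference = -0.0739.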